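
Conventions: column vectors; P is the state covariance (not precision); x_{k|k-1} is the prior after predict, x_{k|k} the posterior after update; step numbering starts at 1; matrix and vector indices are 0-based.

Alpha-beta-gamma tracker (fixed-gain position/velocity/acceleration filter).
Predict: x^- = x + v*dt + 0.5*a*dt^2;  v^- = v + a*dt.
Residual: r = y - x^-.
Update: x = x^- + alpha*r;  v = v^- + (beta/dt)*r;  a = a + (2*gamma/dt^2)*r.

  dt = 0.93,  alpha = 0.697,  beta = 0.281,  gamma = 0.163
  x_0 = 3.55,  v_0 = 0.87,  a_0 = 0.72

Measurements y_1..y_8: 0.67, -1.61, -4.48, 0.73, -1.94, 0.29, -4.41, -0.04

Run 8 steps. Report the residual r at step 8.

resid = -0.5588

step 1: x_pred=4.6705  r=-4.0005  x^+=1.8821  v^+=0.3309  a^+=-0.7879
step 2: x_pred=1.8491  r=-3.4591  x^+=-0.5619  v^+=-1.4470  a^+=-2.0917
step 3: x_pred=-2.8122  r=-1.6678  x^+=-3.9746  v^+=-3.8962  a^+=-2.7203
step 4: x_pred=-8.7746  r=9.5046  x^+=-2.1499  v^+=-3.5543  a^+=0.8622
step 5: x_pred=-5.0826  r=3.1426  x^+=-2.8922  v^+=-1.8030  a^+=2.0467
step 6: x_pred=-3.6839  r=3.9739  x^+=-0.9141  v^+=1.3011  a^+=3.5445
step 7: x_pred=1.8288  r=-6.2388  x^+=-2.5197  v^+=2.7125  a^+=1.1930
step 8: x_pred=0.5188  r=-0.5588  x^+=0.1293  v^+=3.6531  a^+=0.9823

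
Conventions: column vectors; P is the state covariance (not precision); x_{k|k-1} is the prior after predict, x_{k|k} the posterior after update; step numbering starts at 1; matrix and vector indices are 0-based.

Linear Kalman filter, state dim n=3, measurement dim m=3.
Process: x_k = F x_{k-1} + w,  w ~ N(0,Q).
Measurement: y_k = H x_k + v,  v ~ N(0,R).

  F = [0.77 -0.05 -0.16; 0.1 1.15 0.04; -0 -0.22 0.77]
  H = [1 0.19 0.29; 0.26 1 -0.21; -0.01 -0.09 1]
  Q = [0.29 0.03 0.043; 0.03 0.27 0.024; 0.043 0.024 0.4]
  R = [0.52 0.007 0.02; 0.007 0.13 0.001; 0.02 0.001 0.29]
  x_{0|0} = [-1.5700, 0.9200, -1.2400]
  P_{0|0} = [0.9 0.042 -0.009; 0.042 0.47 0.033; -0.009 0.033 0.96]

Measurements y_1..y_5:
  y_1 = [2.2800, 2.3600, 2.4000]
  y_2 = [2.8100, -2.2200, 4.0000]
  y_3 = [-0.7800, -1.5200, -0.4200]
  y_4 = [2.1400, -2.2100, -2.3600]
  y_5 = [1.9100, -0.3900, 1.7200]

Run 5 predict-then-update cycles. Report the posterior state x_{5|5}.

step 1: x^-=[-1.0565, 0.8514, -1.1572]  P^-=[0.8489 0.0968 -0.0827; 0.0968 0.9147 -0.0380; -0.0827 -0.0380 0.9808]  S=[1.4690 0.4450 0.1827; 0.4450 1.2207 -0.3531; 0.1827 -0.3531 1.2869]  K=[0.5894 0.0139 -0.1575; -0.1030 0.8592 0.1561; 0.0429 -0.0146 0.7553]  nu=[3.5103, 1.5403, 3.6233]  x^+=[0.4634, 2.3790, 1.7075]  P^+=[0.3314 -0.0885 -0.0385; -0.0885 0.1460 0.0563; -0.0385 0.0563 0.2246]
step 2: x^-=[-0.0353, 2.8505, 0.7914]  P^-=[0.5098 -0.0433 0.0089; -0.0433 0.4512 0.0423; 0.0089 0.0423 0.5211]  S=[1.0833 0.1575 0.1781; 0.1575 0.5974 -0.1034; 0.1781 -0.1034 0.8070]  K=[0.4808 0.0029 -0.0962; -0.0799 0.7631 0.1181; 0.0541 -0.0141 0.6272]  nu=[2.0742, -4.8951, 3.4648]  x^+=[0.6145, -0.6413, 3.1456]  P^+=[0.2679 -0.0706 -0.0220; -0.0706 0.1264 0.0441; -0.0220 0.0441 0.1867]
step 3: x^-=[0.0020, -0.5502, 2.5632]  P^-=[0.4655 -0.0285 0.0202; -0.0285 0.4278 0.0363; 0.0202 0.0363 0.5019]  S=[1.0480 0.1551 0.1823; 0.1551 0.5791 -0.1009; 0.1823 -0.1009 0.7884]  K=[0.4562 0.0162 -0.0804; -0.0698 0.7506 0.1097; 0.0605 -0.0192 0.6157]  nu=[-1.4208, -0.4320, -3.0327]  x^+=[-0.4092, -1.1081, 0.6182]  P^+=[0.2530 -0.0642 -0.0174; -0.0642 0.1226 0.0416; -0.0174 0.0416 0.1833]
step 4: x^-=[-0.3586, -1.2905, 0.7198]  P^-=[0.4549 -0.0233 0.0222; -0.0233 0.4239 0.0351; 0.0222 0.0351 0.5005]  S=[1.0402 0.1567 0.1834; 0.1567 0.5774 -0.1011; 0.1834 -0.1011 0.7872]  K=[0.4497 0.0209 -0.0770; -0.0669 0.7479 0.1081; 0.0621 -0.0205 0.6145]  nu=[2.5350, -0.6751, -3.1995]  x^+=[1.0136, -2.3107, -1.0750]  P^+=[0.2491 -0.0624 -0.0164; -0.0624 0.1217 0.0411; -0.0164 0.0411 0.1829]
step 5: x^-=[1.0680, -2.5989, -0.3194]  P^-=[0.4522 -0.0218 0.0225; -0.0218 0.4231 0.0350; 0.0225 0.0350 0.5004]  S=[1.0381 0.1573 0.1835; 0.1573 0.5772 -0.1011; 0.1835 -0.1011 0.7871]  K=[0.4480 0.0223 -0.0763; -0.0661 0.7473 0.1077; 0.0624 -0.0208 0.6143]  nu=[1.4284, 1.8642, 1.8162]  x^+=[1.6109, -1.1047, 0.8466]  P^+=[0.2480 -0.0619 -0.0162; -0.0619 0.1215 0.0410; -0.0162 0.0410 0.1829]

x_post = [1.6109, -1.1047, 0.8466]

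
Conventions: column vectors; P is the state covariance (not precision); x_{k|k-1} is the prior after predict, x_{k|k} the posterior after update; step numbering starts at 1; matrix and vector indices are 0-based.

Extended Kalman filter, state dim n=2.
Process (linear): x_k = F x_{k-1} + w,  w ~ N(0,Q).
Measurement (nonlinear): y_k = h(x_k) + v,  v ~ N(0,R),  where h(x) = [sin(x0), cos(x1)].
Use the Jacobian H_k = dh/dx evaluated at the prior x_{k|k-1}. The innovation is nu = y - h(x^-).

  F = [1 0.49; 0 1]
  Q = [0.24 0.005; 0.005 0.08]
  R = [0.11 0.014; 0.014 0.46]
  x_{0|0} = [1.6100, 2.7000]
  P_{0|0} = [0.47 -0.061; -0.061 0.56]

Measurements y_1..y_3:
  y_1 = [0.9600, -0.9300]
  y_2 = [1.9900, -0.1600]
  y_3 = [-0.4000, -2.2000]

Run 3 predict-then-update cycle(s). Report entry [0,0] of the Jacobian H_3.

step 1: x^-=[2.9330, 2.7000]  P^-=[0.7847 0.2184; 0.2184 0.6400]  H_jac=[-0.9783 0.0000; 0.0000 -0.4274]  S=[0.8610 0.1053; 0.1053 0.5769]  K=[-0.8917 0.0010; -0.1945 -0.4386]  nu=[0.7529, -0.0259]  x^+=[2.2616, 2.5649]  P^+=[0.1002 0.0281; 0.0281 0.4785]
step 2: x^-=[3.5184, 2.5649]  P^-=[0.4827 0.2676; 0.2676 0.5585]  H_jac=[-0.9298 0.0000; 0.0000 -0.5452]  S=[0.5273 0.1497; 0.1497 0.6260]  K=[-0.8421 -0.0317; -0.3581 -0.4008]  nu=[2.3580, 0.6783]  x^+=[1.5112, 1.4487]  P^+=[0.1001 0.0484; 0.0484 0.3473]
step 3: x^-=[2.2211, 1.4487]  P^-=[0.4709 0.2236; 0.2236 0.4273]  H_jac=[-0.6054 0.0000; 0.0000 -0.9926]  S=[0.2826 0.1484; 0.1484 0.8810]  K=[-0.9616 -0.0900; -0.2482 -0.4397]  nu=[-1.1959, -2.3218]  x^+=[3.5800, 2.7663]  P^+=[0.1768 0.0553; 0.0553 0.2073]

H_jac[0,0] = -0.6054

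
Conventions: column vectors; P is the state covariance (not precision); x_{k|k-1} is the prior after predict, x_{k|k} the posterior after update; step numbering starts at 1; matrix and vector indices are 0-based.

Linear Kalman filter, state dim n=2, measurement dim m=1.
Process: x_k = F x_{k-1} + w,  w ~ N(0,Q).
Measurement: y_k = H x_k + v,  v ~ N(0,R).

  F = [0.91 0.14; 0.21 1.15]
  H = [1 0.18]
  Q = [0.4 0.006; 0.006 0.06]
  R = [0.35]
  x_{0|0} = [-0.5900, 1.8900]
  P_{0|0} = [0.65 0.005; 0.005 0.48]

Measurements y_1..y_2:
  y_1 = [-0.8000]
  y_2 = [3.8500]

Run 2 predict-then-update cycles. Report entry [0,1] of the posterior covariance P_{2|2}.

step 1: x^-=[-0.2723, 2.0496]  P^-=[0.9489 0.2129; 0.2129 0.7259]  S=[1.3991]  K=[0.7056; 0.2455]  nu=[-0.8966]  x^+=[-0.9050, 1.8294]  P^+=[0.2523 -0.0295; -0.0295 0.6415]
step 2: x^-=[-0.5674, 1.9138]  P^-=[0.6140 0.1257; 0.1257 0.9053]  S=[1.0386]  K=[0.6130; 0.2780]  nu=[4.0729]  x^+=[1.9291, 3.0459]  P^+=[0.2238 -0.0512; -0.0512 0.8250]

P_post[0,1] = -0.0512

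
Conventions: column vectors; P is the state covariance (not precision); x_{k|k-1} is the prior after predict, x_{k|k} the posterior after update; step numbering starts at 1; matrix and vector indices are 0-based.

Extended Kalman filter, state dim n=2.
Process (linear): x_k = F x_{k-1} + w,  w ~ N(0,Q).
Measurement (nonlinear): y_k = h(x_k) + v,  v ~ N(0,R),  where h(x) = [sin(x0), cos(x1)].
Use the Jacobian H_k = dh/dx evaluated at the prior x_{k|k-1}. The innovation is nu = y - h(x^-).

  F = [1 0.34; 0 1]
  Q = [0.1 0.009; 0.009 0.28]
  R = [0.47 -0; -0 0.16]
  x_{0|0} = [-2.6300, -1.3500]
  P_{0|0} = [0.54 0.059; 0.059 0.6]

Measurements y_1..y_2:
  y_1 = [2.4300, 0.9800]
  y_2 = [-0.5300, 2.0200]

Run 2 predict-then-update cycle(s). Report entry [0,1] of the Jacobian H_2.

step 1: x^-=[-3.0890, -1.3500]  P^-=[0.7495 0.2720; 0.2720 0.8800]  H_jac=[-0.9986 0.0000; 0.0000 0.9757]  S=[1.2174 -0.2650; -0.2650 0.9978]  K=[-0.5911 0.1090; -0.0380 0.8505]  nu=[2.4826, 0.7610]  x^+=[-4.4734, -0.7971]  P^+=[0.2782 0.0179; 0.0179 0.1395]
step 2: x^-=[-4.7444, -0.7971]  P^-=[0.4065 0.0743; 0.0743 0.4195]  H_jac=[0.0320 0.0000; 0.0000 0.7153]  S=[0.4704 0.0017; 0.0017 0.3746]  K=[0.0271 0.1417; 0.0022 0.8009]  nu=[-1.5295, 1.3212]  x^+=[-4.5987, 0.2578]  P^+=[0.3986 0.0317; 0.0317 0.1791]

H_jac[0,1] = 0.0000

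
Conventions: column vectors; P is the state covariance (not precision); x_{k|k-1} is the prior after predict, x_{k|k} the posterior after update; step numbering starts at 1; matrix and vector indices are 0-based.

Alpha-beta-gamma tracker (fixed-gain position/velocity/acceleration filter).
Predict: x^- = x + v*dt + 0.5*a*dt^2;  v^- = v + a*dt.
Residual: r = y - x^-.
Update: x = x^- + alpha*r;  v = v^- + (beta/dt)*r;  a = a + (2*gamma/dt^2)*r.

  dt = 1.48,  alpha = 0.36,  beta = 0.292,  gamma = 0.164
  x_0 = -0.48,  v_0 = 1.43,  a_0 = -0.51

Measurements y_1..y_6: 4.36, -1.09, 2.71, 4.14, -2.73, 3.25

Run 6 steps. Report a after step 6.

a_post = 0.5696

step 1: x_pred=1.0778  r=3.2822  x^+=2.2594  v^+=1.3228  a^+=-0.0185
step 2: x_pred=4.1968  r=-5.2868  x^+=2.2936  v^+=0.2523  a^+=-0.8102
step 3: x_pred=1.7796  r=0.9304  x^+=2.1146  v^+=-0.7632  a^+=-0.6709
step 4: x_pred=0.2502  r=3.8898  x^+=1.6505  v^+=-0.9887  a^+=-0.0884
step 5: x_pred=0.0905  r=-2.8205  x^+=-0.9249  v^+=-1.6760  a^+=-0.5107
step 6: x_pred=-3.9647  r=7.2147  x^+=-1.3674  v^+=-1.0084  a^+=0.5696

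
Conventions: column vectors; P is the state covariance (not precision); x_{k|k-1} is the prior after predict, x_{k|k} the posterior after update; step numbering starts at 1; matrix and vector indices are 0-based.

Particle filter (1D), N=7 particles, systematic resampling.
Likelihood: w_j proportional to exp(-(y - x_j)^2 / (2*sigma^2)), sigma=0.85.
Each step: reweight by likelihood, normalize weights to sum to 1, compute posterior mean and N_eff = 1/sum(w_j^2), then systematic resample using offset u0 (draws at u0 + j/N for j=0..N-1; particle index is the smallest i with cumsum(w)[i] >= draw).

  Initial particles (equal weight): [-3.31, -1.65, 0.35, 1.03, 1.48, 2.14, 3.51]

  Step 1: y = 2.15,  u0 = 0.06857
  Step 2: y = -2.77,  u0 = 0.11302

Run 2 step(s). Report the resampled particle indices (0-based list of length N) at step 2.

resampled_idx = [0, 0, 0, 0, 0, 0, 2]

step 1: w=[0.0000, 0.0000, 0.0419, 0.1655, 0.2889, 0.3941, 0.1096]  mean=1.8408  Neff=3.5719  idx=[3, 4, 4, 5, 5, 5, 6]
step 2: w=[0.8571, 0.0699, 0.0699, 0.0011, 0.0011, 0.0011, 0.0000]  mean=1.0964  Neff=1.3435  idx=[0, 0, 0, 0, 0, 0, 2]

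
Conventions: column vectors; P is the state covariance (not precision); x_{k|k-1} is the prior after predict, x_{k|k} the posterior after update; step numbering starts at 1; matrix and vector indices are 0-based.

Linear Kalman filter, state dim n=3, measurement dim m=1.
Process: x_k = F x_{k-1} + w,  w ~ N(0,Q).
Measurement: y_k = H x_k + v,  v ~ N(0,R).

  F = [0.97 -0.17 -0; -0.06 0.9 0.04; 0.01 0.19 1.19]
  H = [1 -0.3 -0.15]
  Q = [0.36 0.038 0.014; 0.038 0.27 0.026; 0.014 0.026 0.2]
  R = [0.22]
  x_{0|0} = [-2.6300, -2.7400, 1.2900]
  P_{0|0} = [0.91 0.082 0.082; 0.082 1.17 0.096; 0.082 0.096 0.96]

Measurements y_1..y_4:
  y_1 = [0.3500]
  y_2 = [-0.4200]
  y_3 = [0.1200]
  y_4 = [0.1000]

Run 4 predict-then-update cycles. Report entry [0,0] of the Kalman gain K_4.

step 1: x^-=[-2.0853, -2.2566, 0.9882]  P^-=[1.2230 -0.1190 0.0752; -0.1190 1.2202 0.3687; 0.0752 0.3687 1.6475]  S=[1.6719]  K=[0.7461; -0.3232; -0.1690]  nu=[1.9065]  x^+=[-0.6628, -2.8728, 0.6660]  P^+=[0.2923 0.2842 0.2860; 0.2842 1.0455 0.2774; 0.2860 0.2774 1.5997]
step 2: x^-=[-0.1546, -2.5191, 0.2401]  P^-=[0.5715 0.1212 0.3090; 0.1212 1.1084 0.5590; 0.3090 0.5590 2.6365]  S=[0.8355]  K=[0.5851; -0.3533; -0.3043]  nu=[-0.9852]  x^+=[-0.7309, -2.1711, 0.5399]  P^+=[0.2855 0.2939 0.4577; 0.2939 1.0041 0.4692; 0.4577 0.4692 2.5591]
step 3: x^-=[-0.3399, -1.8885, 0.2226]  P^-=[0.5608 0.1419 0.4714; 0.1419 1.0883 0.7922; 0.4714 0.7922 4.0845]  S=[0.8153]  K=[0.5488; -0.3722; -0.4648]  nu=[-0.0732]  x^+=[-0.3801, -1.8613, 0.2567]  P^+=[0.3152 0.3084 0.6794; 0.3084 0.9754 0.6512; 0.6794 0.6512 3.9084]
step 4: x^-=[-0.0523, -1.6421, -0.0520]  P^-=[0.5830 0.1648 0.6943; 0.1648 1.0778 1.0321; 0.6943 1.0321 6.0817]  S=[0.8226]  K=[0.5221; -0.3810; -0.6413]  nu=[-0.3481]  x^+=[-0.2340, -1.5094, 0.1713]  P^+=[0.3588 0.3284 0.9697; 0.3284 0.9584 0.8311; 0.9697 0.8311 5.7434]

K[0,0] = 0.5221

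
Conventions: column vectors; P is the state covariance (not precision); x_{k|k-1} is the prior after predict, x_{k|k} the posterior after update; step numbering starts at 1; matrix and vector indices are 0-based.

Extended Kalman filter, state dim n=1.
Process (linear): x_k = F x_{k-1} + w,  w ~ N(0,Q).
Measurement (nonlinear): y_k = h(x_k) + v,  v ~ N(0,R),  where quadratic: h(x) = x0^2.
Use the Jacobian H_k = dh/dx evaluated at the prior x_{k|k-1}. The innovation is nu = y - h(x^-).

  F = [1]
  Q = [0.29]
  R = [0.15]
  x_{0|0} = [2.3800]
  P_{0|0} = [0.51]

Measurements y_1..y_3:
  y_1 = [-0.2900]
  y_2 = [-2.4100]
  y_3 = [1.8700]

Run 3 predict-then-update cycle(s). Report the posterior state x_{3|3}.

step 1: x^-=[2.3800]  P^-=[0.8000]  H_jac=[4.7600]  S=[18.2761]  K=[0.2084]  nu=[-5.9544]  x^+=[1.1393]  P^+=[0.0066]
step 2: x^-=[1.1393]  P^-=[0.2966]  H_jac=[2.2787]  S=[1.6899]  K=[0.3999]  nu=[-3.7081]  x^+=[-0.3435]  P^+=[0.0263]
step 3: x^-=[-0.3435]  P^-=[0.3163]  H_jac=[-0.6870]  S=[0.2993]  K=[-0.7261]  nu=[1.7520]  x^+=[-1.6156]  P^+=[0.1585]

x_post = [-1.6156]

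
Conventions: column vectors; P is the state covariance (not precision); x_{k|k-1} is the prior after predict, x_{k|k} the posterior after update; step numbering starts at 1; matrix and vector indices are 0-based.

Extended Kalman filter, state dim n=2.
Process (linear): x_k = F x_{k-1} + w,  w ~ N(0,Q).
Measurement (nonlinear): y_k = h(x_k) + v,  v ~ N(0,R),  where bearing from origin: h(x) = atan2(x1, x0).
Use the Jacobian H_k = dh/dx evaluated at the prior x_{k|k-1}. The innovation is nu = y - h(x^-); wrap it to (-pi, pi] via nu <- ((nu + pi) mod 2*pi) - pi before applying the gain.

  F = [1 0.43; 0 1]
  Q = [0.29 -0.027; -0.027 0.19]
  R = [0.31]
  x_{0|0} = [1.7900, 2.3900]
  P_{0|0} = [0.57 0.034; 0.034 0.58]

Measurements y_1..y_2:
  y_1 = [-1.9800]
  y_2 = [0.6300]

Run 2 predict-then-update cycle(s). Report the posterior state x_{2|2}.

step 1: x^-=[2.8177, 2.3900]  P^-=[0.9965 0.2564; 0.2564 0.7700]  H_jac=[-0.1751 0.2064]  S=[0.3548]  K=[-0.3425; 0.3214]  nu=[-2.6835]  x^+=[3.7369, 1.5275]  P^+=[0.9549 0.2955; 0.2955 0.7333]
step 2: x^-=[4.3937, 1.5275]  P^-=[1.6345 0.5838; 0.5838 0.9233]  H_jac=[-0.0706 0.2031]  S=[0.3395]  K=[0.0093; 0.4309]  nu=[0.2954]  x^+=[4.3964, 1.6548]  P^+=[1.6345 0.5824; 0.5824 0.8603]

x_post = [4.3964, 1.6548]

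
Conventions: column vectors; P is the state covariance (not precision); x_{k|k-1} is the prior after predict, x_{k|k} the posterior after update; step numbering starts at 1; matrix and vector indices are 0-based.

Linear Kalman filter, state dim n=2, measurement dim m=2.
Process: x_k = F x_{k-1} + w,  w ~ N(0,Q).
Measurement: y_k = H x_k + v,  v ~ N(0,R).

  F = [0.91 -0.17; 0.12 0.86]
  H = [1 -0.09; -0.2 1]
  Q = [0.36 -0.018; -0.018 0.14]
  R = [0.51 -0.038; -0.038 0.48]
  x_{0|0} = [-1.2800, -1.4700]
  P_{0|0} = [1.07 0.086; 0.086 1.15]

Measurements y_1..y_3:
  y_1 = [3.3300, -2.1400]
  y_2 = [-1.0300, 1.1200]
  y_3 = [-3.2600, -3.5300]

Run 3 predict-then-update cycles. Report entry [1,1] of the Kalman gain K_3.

step 1: x^-=[-0.9149, -1.4178]  P^-=[1.2527 -0.0037; -0.0037 1.0237]  S=[1.7717 -0.3845; -0.3845 1.5553]  K=[0.7099 0.0120; 0.0939 0.6819]  nu=[4.1173, -0.9052]  x^+=[1.9970, -1.6486]  P^+=[0.3663 0.0520; 0.0520 0.3341]
step 2: x^-=[2.0975, -1.1781]  P^-=[0.6569 0.0128; 0.0128 0.4031]  S=[1.1678 -0.1926; -0.1926 0.9043]  K=[0.5595 -0.0119; 0.0549 0.4547]  nu=[-3.2335, 2.7176]  x^+=[0.2559, -0.1200]  P^+=[0.2886 0.0307; 0.0307 0.2223]
step 3: x^-=[0.2532, -0.0725]  P^-=[0.5959 0.0044; 0.0044 0.3149]  S=[1.1076 -0.1810; -0.1810 0.8170]  K=[0.5340 -0.0221; 0.0428 0.3939]  nu=[-3.5198, -3.4069]  x^+=[-1.5509, -1.5648]  P^+=[0.2754 0.0242; 0.0242 0.1923]

K[1,1] = 0.3939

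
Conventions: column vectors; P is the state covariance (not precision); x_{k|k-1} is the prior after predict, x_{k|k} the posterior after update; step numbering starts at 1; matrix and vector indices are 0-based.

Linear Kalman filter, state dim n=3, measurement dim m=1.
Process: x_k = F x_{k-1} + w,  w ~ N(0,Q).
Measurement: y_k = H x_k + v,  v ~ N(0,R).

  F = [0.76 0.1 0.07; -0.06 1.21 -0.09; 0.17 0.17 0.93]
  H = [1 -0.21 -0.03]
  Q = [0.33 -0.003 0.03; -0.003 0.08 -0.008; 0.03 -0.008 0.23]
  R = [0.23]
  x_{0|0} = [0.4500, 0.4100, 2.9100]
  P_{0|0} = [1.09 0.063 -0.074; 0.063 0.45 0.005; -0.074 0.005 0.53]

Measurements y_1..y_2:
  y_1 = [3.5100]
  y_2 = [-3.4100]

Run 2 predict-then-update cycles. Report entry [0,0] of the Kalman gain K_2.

step 1: x^-=[0.5867, 0.2072, 2.8525]  P^-=[0.9685 0.0617 0.1695; 0.0617 0.7360 0.0522; 0.1695 0.0522 0.7147]  S=[1.1961]  K=[0.7946; -0.0789; 0.1146]  nu=[3.0524]  x^+=[3.0120, -0.0337, 3.2024]  P^+=[0.2133 0.1367 0.0606; 0.1367 0.7286 0.0630; 0.0606 0.0630 0.6990]
step 2: x^-=[2.5100, -0.5098, 3.4846]  P^-=[0.4920 0.1963 0.1856; 0.1963 1.1202 0.1736; 0.1856 0.1736 0.9088]  S=[0.6808]  K=[0.6539; -0.0648; 0.1790]  nu=[-5.9225]  x^+=[-1.3630, -0.1259, 2.4244]  P^+=[0.2009 0.2252 0.1059; 0.2252 1.1173 0.1815; 0.1059 0.1815 0.8870]

K[0,0] = 0.6539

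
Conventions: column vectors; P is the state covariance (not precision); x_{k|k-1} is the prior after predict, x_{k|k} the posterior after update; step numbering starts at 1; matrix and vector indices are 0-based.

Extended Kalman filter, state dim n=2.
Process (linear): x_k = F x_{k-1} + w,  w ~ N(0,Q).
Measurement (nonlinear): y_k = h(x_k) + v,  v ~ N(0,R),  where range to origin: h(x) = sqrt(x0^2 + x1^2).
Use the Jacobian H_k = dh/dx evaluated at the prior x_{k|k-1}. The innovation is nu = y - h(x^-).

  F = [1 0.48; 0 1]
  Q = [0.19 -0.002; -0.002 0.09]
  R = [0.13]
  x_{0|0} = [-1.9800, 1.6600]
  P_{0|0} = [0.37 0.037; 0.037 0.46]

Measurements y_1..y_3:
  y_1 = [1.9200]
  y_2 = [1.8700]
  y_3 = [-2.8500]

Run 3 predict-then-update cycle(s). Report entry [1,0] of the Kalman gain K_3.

step 1: x^-=[-1.1832, 1.6600]  P^-=[0.7015 0.2558; 0.2558 0.5500]  H_jac=[-0.5804 0.8143]  S=[0.4892]  K=[-0.4065; 0.6120]  nu=[-0.1185]  x^+=[-1.1350, 1.5875]  P^+=[0.6207 0.3775; 0.3775 0.3668]
step 2: x^-=[-0.3730, 1.5875]  P^-=[1.2576 0.5516; 0.5516 0.4568]  H_jac=[-0.2288 0.9735]  S=[0.3830]  K=[0.6507; 0.8315]  nu=[0.2393]  x^+=[-0.2173, 1.7864]  P^+=[1.0954 0.3443; 0.3443 0.1919]
step 3: x^-=[0.6402, 1.7864]  P^-=[1.6601 0.4344; 0.4344 0.2819]  H_jac=[0.3373 0.9414]  S=[0.8447]  K=[1.1471; 0.4877]  nu=[-4.7477]  x^+=[-4.8061, -0.5291]  P^+=[0.5485 -0.0382; -0.0382 0.0810]

K[1,0] = 0.4877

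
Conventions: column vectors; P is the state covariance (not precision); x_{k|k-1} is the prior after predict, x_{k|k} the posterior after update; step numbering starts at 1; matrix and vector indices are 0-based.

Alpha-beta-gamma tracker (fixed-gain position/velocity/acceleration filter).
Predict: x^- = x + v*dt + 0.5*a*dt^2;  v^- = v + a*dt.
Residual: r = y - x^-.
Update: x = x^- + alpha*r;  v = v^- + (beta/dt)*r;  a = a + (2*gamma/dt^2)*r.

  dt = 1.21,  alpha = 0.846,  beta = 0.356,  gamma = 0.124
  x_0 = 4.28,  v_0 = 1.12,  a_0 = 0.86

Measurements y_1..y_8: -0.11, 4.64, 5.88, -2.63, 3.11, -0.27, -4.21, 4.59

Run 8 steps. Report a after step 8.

a_post = 1.2831

step 1: x_pred=6.2648  r=-6.3748  x^+=0.8717  v^+=0.2850  a^+=-0.2198
step 2: x_pred=1.0557  r=3.5843  x^+=4.0880  v^+=1.0736  a^+=0.3873
step 3: x_pred=5.6707  r=0.2093  x^+=5.8478  v^+=1.6039  a^+=0.4228
step 4: x_pred=8.0980  r=-10.7280  x^+=-0.9779  v^+=-1.0409  a^+=-1.3944
step 5: x_pred=-3.2581  r=6.3681  x^+=2.1293  v^+=-0.8545  a^+=-0.3157
step 6: x_pred=0.8643  r=-1.1343  x^+=-0.0953  v^+=-1.5702  a^+=-0.5078
step 7: x_pred=-2.3671  r=-1.8429  x^+=-3.9262  v^+=-2.7269  a^+=-0.8200
step 8: x_pred=-7.8261  r=12.4161  x^+=2.6779  v^+=-0.0662  a^+=1.2831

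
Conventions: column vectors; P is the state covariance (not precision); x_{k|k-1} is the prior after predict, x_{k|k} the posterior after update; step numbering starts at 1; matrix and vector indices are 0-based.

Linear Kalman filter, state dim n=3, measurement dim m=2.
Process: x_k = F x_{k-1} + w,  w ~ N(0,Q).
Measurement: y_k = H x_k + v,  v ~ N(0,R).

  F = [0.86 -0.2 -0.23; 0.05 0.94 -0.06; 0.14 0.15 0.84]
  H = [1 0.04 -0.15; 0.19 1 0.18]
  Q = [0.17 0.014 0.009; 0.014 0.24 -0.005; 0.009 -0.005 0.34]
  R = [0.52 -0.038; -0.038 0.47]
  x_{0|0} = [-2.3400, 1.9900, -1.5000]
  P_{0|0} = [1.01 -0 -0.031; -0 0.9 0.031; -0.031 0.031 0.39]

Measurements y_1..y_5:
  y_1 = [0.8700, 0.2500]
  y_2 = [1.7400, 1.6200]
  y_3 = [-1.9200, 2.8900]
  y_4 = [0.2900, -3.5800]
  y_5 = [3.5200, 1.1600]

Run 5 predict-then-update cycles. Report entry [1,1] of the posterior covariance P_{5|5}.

step 1: x^-=[-2.0654, 1.8436, -1.2891]  P^-=[0.9887 -0.1108 0.0006; -0.1108 1.0359 0.1325; 0.0006 0.1325 0.6558]  S=[1.5145 0.0432; 0.0432 1.5684]  K=[0.6490 0.0314; -0.0778 0.6644; -0.0657 0.1616]  nu=[2.6683, -0.9691]  x^+=[-0.3642, 0.9921, -1.6209]  P^+=[0.3476 -0.0855 0.0527; -0.0855 0.3389 -0.0412; 0.0527 -0.0412 0.6092]
step 2: x^-=[-0.1388, 1.0116, -1.2638]  P^-=[0.4776 -0.0895 -0.0409; -0.0895 0.5388 -0.0278; -0.0409 -0.0278 0.7827]  S=[1.0215 -0.0392; -0.0392 1.0046]  K=[0.4705 0.0123; -0.0427 0.5128; -0.1523 0.0989]  nu=[1.6488, 0.8623]  x^+=[0.6476, 1.3833, -1.4295]  P^+=[0.2518 -0.0658 0.0328; -0.0658 0.2711 -0.0886; 0.0328 -0.0886 0.7480]
step 3: x^-=[0.6091, 1.4184, -0.9026]  P^-=[0.4081 -0.0524 -0.0794; -0.0524 0.4865 -0.0799; -0.0794 -0.0799 0.8615]  S=[0.9689 -0.0176; -0.0176 0.9450]  K=[0.4317 0.0196; -0.0127 0.4888; -0.2175 0.0595]  nu=[-2.7212, 1.5183]  x^+=[-0.5360, 2.1951, -0.2204]  P^+=[0.2275 -0.0524 0.0109; -0.0524 0.2603 -0.1120; 0.0109 -0.1120 0.8118]
step 4: x^-=[-0.8493, 2.0498, 0.0691]  P^-=[0.3950 -0.0336 -0.1034; -0.0336 0.4811 -0.1019; -0.1034 -0.1019 0.8953]  S=[0.9655 -0.0028; -0.0028 0.9379]  K=[0.4239 0.0256; 0.0024 0.4867; -0.2503 0.0414]  nu=[1.0677, -5.4809]  x^+=[-0.5373, -0.6149, -0.4252]  P^+=[0.2210 -0.0457 -0.0019; -0.0457 0.2590 -0.1206; -0.0019 -0.1206 0.8331]
step 5: x^-=[-0.2413, -0.5794, -0.5246]  P^-=[0.3933 -0.0254 -0.1146; -0.0254 0.4818 -0.1095; -0.1146 -0.1095 0.9053]  S=[0.9681 0.0042; 0.0042 0.9384]  K=[0.4228 0.0286; 0.0085 0.4872; -0.2634 0.0349]  nu=[3.7058, 1.8797]  x^+=[1.3794, 0.3679, -1.4349]  P^+=[0.2193 -0.0429 -0.0078; -0.0429 0.2589 -0.1228; -0.0078 -0.1228 0.8370]

P_post[1,1] = 0.2589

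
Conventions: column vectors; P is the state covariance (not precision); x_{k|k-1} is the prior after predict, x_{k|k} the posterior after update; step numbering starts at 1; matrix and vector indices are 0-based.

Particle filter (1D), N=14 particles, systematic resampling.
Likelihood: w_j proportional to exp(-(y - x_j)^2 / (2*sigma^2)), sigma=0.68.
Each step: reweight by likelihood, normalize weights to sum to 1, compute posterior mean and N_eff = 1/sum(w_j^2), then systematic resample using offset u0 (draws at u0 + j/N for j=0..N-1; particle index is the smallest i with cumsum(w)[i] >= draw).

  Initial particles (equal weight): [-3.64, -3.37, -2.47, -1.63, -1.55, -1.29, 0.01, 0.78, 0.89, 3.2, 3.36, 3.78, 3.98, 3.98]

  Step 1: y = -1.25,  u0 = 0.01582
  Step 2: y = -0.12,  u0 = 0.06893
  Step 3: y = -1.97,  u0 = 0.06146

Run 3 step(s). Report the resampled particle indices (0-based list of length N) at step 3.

resampled_idx = [0, 0, 1, 1, 2, 2, 3, 3, 4, 5, 5, 6, 7, 9]

step 1: w=[0.0007, 0.0024, 0.0631, 0.2699, 0.2863, 0.3150, 0.0567, 0.0037, 0.0022, 0.0000, 0.0000, 0.0000, 0.0000, 0.0000]  mean=-1.4512  Neff=3.8276  idx=[2, 3, 3, 3, 3, 4, 4, 4, 4, 5, 5, 5, 5, 6]
step 2: w=[0.0010, 0.0318, 0.0318, 0.0318, 0.0318, 0.0410, 0.0410, 0.0410, 0.0410, 0.0851, 0.0851, 0.0851, 0.0851, 0.3673]  mean=-0.8994  Neff=5.7239  idx=[3, 5, 7, 8, 9, 10, 11, 12, 13, 13, 13, 13, 13, 13]
step 3: w=[0.1502, 0.1407, 0.1407, 0.1407, 0.1033, 0.1033, 0.1033, 0.1033, 0.0025, 0.0025, 0.0025, 0.0025, 0.0025, 0.0025]  mean=-1.4317  Neff=8.0244  idx=[0, 0, 1, 1, 2, 2, 3, 3, 4, 5, 5, 6, 7, 9]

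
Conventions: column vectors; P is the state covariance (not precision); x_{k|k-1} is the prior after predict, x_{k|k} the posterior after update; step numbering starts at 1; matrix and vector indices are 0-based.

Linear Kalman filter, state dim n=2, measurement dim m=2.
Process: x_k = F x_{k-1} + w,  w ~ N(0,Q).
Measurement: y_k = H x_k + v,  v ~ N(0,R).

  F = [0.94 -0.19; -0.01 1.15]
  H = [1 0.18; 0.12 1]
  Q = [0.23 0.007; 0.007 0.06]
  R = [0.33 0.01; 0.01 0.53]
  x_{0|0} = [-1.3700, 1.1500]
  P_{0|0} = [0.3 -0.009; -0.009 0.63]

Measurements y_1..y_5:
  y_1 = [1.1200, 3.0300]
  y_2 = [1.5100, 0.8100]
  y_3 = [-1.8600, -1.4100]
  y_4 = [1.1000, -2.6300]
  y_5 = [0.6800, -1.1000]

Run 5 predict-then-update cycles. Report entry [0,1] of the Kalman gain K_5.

step 1: x^-=[-1.5063, 1.3362]  P^-=[0.5210 -0.1432; -0.1432 0.8934]  S=[0.8284 0.0870; 0.0870 1.3965]  K=[0.6079 -0.0957; -0.0450 0.6302]  nu=[2.3858, 1.8746]  x^+=[-0.2354, 2.4103]  P^+=[0.2123 -0.0701; -0.0701 0.3420]
step 2: x^-=[-0.6792, 2.7742]  P^-=[0.4549 -0.1456; -0.1456 0.5139]  S=[0.7492 0.0083; 0.0083 1.0155]  K=[0.5733 -0.0943; -0.0763 0.4895]  nu=[1.6898, -1.8827]  x^+=[0.4672, 1.7237]  P^+=[0.2006 -0.0683; -0.0683 0.2669]
step 3: x^-=[0.1117, 1.9775]  P^-=[0.4413 -0.1272; -0.1272 0.4145]  S=[0.7389 0.0076; 0.0076 0.9203]  K=[0.5671 -0.0854; -0.0756 0.4344]  nu=[-2.3277, -3.4009]  x^+=[-0.9179, 0.6761]  P^+=[0.1977 -0.0633; -0.0633 0.2371]
step 4: x^-=[-0.9913, 0.7867]  P^-=[0.4358 -0.1152; -0.1152 0.3750]  S=[0.7365 0.0121; 0.0121 0.8837]  K=[0.5649 -0.0789; -0.0715 0.4097]  nu=[1.9497, -3.2978]  x^+=[0.3704, -0.7039]  P^+=[0.1964 -0.0597; -0.0597 0.2236]
step 5: x^-=[0.4819, -0.8132]  P^-=[0.4329 -0.1084; -0.1084 0.3571]  S=[0.7355 0.0155; 0.0155 0.8673]  K=[0.5637 -0.0752; -0.0684 0.3980]  nu=[0.3445, -0.3446]  x^+=[0.7020, -0.9739]  P^+=[0.1956 -0.0577; -0.0577 0.2172]

K[0,1] = -0.0752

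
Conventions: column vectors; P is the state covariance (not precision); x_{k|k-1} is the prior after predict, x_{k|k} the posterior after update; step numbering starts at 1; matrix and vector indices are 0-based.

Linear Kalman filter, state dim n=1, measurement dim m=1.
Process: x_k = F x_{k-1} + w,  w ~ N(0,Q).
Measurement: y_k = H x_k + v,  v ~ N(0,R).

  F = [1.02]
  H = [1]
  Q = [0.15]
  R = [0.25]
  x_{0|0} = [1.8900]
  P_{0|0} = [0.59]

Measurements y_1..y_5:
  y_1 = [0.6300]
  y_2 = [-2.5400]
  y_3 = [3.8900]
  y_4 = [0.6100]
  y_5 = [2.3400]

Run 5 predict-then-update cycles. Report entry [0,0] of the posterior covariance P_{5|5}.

step 1: x^-=[1.9278]  P^-=[0.7638]  S=[1.0138]  K=[0.7534]  nu=[-1.2978]  x^+=[0.9500]  P^+=[0.1884]
step 2: x^-=[0.9690]  P^-=[0.3460]  S=[0.5960]  K=[0.5805]  nu=[-3.5090]  x^+=[-1.0680]  P^+=[0.1451]
step 3: x^-=[-1.0894]  P^-=[0.3010]  S=[0.5510]  K=[0.5463]  nu=[4.9794]  x^+=[1.6307]  P^+=[0.1366]
step 4: x^-=[1.6633]  P^-=[0.2921]  S=[0.5421]  K=[0.5388]  nu=[-1.0533]  x^+=[1.0958]  P^+=[0.1347]
step 5: x^-=[1.1177]  P^-=[0.2901]  S=[0.5401]  K=[0.5372]  nu=[1.2223]  x^+=[1.7743]  P^+=[0.1343]

P_post[0,0] = 0.1343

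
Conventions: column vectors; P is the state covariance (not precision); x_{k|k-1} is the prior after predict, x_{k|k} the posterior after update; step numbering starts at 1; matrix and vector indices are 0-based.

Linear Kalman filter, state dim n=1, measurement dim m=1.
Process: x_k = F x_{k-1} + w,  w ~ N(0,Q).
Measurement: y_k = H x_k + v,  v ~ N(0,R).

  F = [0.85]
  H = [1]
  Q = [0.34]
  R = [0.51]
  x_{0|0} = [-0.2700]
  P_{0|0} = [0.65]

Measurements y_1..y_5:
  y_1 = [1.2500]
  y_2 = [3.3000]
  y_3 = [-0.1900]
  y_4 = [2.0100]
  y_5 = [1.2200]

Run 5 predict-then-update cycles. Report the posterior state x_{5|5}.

x_post = [1.1763]

step 1: x^-=[-0.2295]  P^-=[0.8096]  S=[1.3196]  K=[0.6135]  nu=[1.4795]  x^+=[0.6782]  P^+=[0.3129]
step 2: x^-=[0.5765]  P^-=[0.5661]  S=[1.0761]  K=[0.5261]  nu=[2.7235]  x^+=[2.0092]  P^+=[0.2683]
step 3: x^-=[1.7078]  P^-=[0.5338]  S=[1.0438]  K=[0.5114]  nu=[-1.8978]  x^+=[0.7372]  P^+=[0.2608]
step 4: x^-=[0.6267]  P^-=[0.5284]  S=[1.0384]  K=[0.5089]  nu=[1.3833]  x^+=[1.3306]  P^+=[0.2595]
step 5: x^-=[1.1310]  P^-=[0.5275]  S=[1.0375]  K=[0.5084]  nu=[0.0890]  x^+=[1.1763]  P^+=[0.2593]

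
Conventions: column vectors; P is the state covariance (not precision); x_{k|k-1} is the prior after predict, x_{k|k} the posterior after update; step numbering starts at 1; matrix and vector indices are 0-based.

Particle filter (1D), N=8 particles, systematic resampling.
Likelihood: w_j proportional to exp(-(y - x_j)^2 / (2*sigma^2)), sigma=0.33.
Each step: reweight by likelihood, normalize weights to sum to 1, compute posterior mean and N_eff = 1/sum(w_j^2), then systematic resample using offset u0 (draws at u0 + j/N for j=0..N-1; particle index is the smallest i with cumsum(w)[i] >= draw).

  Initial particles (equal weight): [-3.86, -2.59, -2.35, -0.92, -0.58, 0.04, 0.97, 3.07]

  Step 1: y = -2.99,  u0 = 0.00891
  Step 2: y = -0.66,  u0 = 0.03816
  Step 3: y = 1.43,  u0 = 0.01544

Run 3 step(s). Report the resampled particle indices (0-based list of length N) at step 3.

resampled_idx = [1, 1, 2, 3, 4, 5, 6, 7]

step 1: w=[0.0467, 0.7234, 0.2300, 0.0000, 0.0000, 0.0000, 0.0000, 0.0000]  mean=-2.5941  Neff=1.7292  idx=[0, 1, 1, 1, 1, 1, 1, 2]
step 2: w=[0.0000, 0.0167, 0.0167, 0.0167, 0.0167, 0.0167, 0.0167, 0.9000]  mean=-2.3740  Neff=1.2320  idx=[3, 7, 7, 7, 7, 7, 7, 7]
step 3: w=[0.0000, 0.1429, 0.1429, 0.1429, 0.1429, 0.1429, 0.1429, 0.1429]  mean=-2.3500  Neff=7.0004  idx=[1, 1, 2, 3, 4, 5, 6, 7]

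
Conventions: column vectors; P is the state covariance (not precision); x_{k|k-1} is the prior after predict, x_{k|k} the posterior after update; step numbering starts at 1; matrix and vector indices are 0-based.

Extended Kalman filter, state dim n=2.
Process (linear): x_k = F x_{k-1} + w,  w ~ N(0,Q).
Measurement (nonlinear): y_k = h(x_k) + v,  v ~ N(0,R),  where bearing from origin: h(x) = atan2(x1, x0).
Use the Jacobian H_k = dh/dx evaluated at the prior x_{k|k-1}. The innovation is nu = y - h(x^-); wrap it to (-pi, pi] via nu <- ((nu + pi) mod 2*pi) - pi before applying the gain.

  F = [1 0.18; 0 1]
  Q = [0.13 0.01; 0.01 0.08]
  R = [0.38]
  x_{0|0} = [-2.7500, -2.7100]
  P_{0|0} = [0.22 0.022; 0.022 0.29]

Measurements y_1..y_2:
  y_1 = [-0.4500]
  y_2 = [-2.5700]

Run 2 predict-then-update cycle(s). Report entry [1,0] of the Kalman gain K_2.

K[1,0] = -0.1273

step 1: x^-=[-3.2378, -2.7100]  P^-=[0.3673 0.0842; 0.0842 0.3700]  H_jac=[0.1520 -0.1816]  S=[0.3960]  K=[0.1024; -0.1374]  nu=[1.9947]  x^+=[-3.0336, -2.9840]  P^+=[0.3632 0.0898; 0.0898 0.3625]
step 2: x^-=[-3.5707, -2.9840]  P^-=[0.5372 0.1650; 0.1650 0.4425]  H_jac=[0.1378 -0.1649]  S=[0.3947]  K=[0.1186; -0.1273]  nu=[-0.1245]  x^+=[-3.5855, -2.9681]  P^+=[0.5317 0.1710; 0.1710 0.4361]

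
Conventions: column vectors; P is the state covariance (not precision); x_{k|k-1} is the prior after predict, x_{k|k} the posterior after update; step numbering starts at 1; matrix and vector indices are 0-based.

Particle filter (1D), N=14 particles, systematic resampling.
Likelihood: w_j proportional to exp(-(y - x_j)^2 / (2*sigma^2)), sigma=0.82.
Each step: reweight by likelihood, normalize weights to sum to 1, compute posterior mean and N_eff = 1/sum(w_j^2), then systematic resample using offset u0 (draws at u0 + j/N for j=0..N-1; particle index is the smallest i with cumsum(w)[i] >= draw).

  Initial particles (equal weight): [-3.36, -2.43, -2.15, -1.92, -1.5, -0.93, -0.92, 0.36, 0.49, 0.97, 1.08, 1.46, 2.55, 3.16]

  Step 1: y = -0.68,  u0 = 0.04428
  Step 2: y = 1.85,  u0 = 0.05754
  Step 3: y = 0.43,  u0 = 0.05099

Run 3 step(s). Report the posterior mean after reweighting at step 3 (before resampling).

post_mean = 0.6966

step 1: w=[0.0011, 0.0243, 0.0475, 0.0755, 0.1437, 0.2262, 0.2270, 0.1060, 0.0856, 0.0313, 0.0237, 0.0079, 0.0001, 0.0000]  mean=-0.7970  Neff=6.5752  idx=[2, 3, 4, 4, 5, 5, 5, 6, 6, 6, 7, 7, 8, 10]
step 2: w=[0.0000, 0.0000, 0.0002, 0.0002, 0.0025, 0.0025, 0.0025, 0.0026, 0.0026, 0.0026, 0.1476, 0.1476, 0.1944, 0.4950]  mean=0.7216  Neff=3.0638  idx=[10, 10, 11, 11, 12, 12, 12, 13, 13, 13, 13, 13, 13, 13]
step 3: w=[0.0824, 0.0824, 0.0824, 0.0824, 0.0825, 0.0825, 0.0825, 0.0604, 0.0604, 0.0604, 0.0604, 0.0604, 0.0604, 0.0604]  mean=0.6966  Neff=13.6747  idx=[0, 1, 2, 3, 4, 4, 5, 6, 7, 8, 10, 11, 12, 13]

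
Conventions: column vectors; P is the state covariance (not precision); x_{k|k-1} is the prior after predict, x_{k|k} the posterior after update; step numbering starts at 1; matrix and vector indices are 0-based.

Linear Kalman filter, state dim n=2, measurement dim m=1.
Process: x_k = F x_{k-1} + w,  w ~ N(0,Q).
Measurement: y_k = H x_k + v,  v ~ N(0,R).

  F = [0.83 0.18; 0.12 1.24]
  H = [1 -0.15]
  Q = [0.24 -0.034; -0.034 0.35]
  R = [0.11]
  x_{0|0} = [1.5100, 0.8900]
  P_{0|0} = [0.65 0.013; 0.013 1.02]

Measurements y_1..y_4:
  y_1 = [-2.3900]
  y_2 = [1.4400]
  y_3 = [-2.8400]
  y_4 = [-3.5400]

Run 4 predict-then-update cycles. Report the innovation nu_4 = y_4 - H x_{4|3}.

innov = [-1.9327]

step 1: x^-=[1.4135, 1.2848]  P^-=[0.7247 0.2721; 0.2721 1.9316]  S=[0.7966]  K=[0.8586; -0.0222]  nu=[-3.6108]  x^+=[-1.6866, 1.3649]  P^+=[0.1375 0.2872; 0.2872 1.9312]
step 2: x^-=[-1.1542, 1.4901]  P^-=[0.4831 0.7126; 0.7126 3.4069]  S=[0.4560]  K=[0.8251; 0.4419]  nu=[2.8177]  x^+=[1.1706, 2.7354]  P^+=[0.1727 0.5463; 0.5463 3.3178]
step 3: x^-=[1.4640, 3.5324]  P^-=[0.6297 1.2978; 1.2978 5.6165]  S=[0.4767]  K=[0.9125; 0.9550]  nu=[-3.7741]  x^+=[-1.9800, -0.0720]  P^+=[0.2327 0.8823; 0.8823 5.1817]
step 4: x^-=[-1.6563, -0.3268]  P^-=[0.8318 2.0729; 2.0729 8.5833]  S=[0.5131]  K=[1.0152; 1.5306]  nu=[-1.9327]  x^+=[-3.6184, -3.2850]  P^+=[0.3030 1.2755; 1.2755 7.3812]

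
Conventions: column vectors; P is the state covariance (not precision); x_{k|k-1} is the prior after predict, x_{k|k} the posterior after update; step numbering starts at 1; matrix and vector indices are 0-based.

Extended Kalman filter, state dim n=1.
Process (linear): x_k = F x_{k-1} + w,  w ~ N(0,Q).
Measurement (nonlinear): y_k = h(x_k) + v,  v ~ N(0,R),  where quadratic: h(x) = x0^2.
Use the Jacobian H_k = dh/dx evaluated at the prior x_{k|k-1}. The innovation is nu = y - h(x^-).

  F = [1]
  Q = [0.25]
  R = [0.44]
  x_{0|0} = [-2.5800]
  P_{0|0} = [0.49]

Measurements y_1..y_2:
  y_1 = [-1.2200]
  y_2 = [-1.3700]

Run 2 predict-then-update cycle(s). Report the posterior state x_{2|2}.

step 1: x^-=[-2.5800]  P^-=[0.7400]  H_jac=[-5.1600]  S=[20.1429]  K=[-0.1896]  nu=[-7.8764]  x^+=[-1.0869]  P^+=[0.0162]
step 2: x^-=[-1.0869]  P^-=[0.2662]  H_jac=[-2.1738]  S=[1.6978]  K=[-0.3408]  nu=[-2.5514]  x^+=[-0.2174]  P^+=[0.0690]

x_post = [-0.2174]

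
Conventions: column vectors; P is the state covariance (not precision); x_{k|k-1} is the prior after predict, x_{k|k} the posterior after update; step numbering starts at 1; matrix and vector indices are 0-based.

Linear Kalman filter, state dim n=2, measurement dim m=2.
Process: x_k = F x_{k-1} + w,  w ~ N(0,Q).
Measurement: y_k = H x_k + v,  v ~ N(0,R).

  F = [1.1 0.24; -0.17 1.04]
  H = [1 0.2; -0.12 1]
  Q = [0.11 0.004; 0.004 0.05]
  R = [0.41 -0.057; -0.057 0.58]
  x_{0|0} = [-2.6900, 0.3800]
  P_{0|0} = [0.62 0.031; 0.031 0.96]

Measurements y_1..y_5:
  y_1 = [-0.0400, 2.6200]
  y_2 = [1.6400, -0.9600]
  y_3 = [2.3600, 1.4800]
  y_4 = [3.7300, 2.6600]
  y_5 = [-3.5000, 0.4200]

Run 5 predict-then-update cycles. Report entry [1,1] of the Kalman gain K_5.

step 1: x^-=[-2.8678, 0.8525]  P^-=[0.9319 0.1619; 0.1619 1.0953]  S=[1.4504 0.2082; 0.2082 1.6499]  K=[0.6726 -0.0546; 0.1721 0.6304]  nu=[2.6573, 1.4234]  x^+=[-1.1581, 2.2072]  P^+=[0.2860 -0.0357; -0.0357 0.3515]
step 2: x^-=[-0.7442, 2.4923]  P^-=[0.4575 -0.0011; -0.0011 0.4511]  S=[0.8851 -0.0227; -0.0227 1.0379]  K=[0.5155 -0.0426; 0.1119 0.4372]  nu=[1.8857, -3.5416]  x^+=[0.3790, 1.1551]  P^+=[0.2194 -0.0278; -0.0278 0.2438]
step 3: x^-=[0.6942, 1.1369]  P^-=[0.3748 -0.0068; -0.0068 0.3299]  S=[0.7953 -0.0427; -0.0427 0.9169]  K=[0.4677 -0.0347; 0.0940 0.3651]  nu=[1.4385, 0.4264]  x^+=[1.3521, 1.4277]  P^+=[0.1983 -0.0230; -0.0230 0.2036]
step 4: x^-=[1.8300, 1.2550]  P^-=[0.3496 -0.0076; -0.0076 0.2841]  S=[0.7679 -0.0496; -0.0496 0.8710]  K=[0.4512 -0.0312; 0.0855 0.3321]  nu=[1.6490, 1.6246]  x^+=[2.5233, 1.9355]  P^+=[0.1910 -0.0209; -0.0209 0.1852]
step 5: x^-=[3.2402, 1.5839]  P^-=[0.3407 -0.0086; -0.0086 0.2633]  S=[0.7578 -0.0536; -0.0536 0.8502]  K=[0.4452 -0.0301; 0.0805 0.3159]  nu=[-7.0570, -0.7751]  x^+=[0.1218, 0.7708]  P^+=[0.1883 -0.0202; -0.0202 0.1762]

K[1,1] = 0.3159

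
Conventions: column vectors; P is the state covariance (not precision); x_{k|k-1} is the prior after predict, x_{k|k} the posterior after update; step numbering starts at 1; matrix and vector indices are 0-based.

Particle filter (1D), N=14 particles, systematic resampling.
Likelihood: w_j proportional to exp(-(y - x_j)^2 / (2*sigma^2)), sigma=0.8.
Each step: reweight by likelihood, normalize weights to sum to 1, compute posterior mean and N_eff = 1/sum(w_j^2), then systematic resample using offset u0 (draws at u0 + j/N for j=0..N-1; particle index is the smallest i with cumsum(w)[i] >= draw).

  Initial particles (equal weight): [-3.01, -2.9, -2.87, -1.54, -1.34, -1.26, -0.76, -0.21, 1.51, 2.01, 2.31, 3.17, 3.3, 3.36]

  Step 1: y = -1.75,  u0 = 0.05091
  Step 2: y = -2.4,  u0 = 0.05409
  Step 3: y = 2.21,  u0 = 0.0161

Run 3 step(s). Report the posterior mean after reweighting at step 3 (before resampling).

step 1: w=[0.0671, 0.0825, 0.0870, 0.2239, 0.2032, 0.1921, 0.1078, 0.0363, 0.0001, 0.0000, 0.0000, 0.0000, 0.0000, 0.0000]  mean=-1.6394  Neff=6.2434  idx=[0, 1, 2, 3, 3, 3, 4, 4, 4, 5, 5, 5, 6, 7]
step 2: w=[0.1137, 0.1251, 0.1280, 0.0853, 0.0853, 0.0853, 0.0632, 0.0632, 0.0632, 0.0551, 0.0551, 0.0551, 0.0186, 0.0036]  mean=-1.9440  Neff=11.3285  idx=[0, 1, 1, 2, 2, 3, 4, 5, 6, 7, 8, 9, 10, 12]
step 3: w=[0.0000, 0.0000, 0.0000, 0.0000, 0.0000, 0.0122, 0.0122, 0.0122, 0.0381, 0.0381, 0.0381, 0.0591, 0.0591, 0.7310]  mean=-0.9139  Neff=1.8309  idx=[6, 9, 11, 12, 13, 13, 13, 13, 13, 13, 13, 13, 13, 13]

post_mean = -0.9139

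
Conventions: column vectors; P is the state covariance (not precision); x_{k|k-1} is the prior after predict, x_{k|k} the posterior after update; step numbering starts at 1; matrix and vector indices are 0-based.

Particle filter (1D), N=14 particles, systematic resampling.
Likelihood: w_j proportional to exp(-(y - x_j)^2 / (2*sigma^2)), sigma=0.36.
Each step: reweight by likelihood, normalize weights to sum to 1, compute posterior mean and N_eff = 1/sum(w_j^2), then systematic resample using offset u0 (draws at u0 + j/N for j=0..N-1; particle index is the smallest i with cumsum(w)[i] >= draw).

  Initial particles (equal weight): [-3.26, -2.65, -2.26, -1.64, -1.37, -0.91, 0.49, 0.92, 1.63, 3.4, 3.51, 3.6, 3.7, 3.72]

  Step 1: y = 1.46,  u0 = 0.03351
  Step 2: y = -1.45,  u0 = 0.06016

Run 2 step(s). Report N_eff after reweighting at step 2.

N_eff = 4.0000

step 1: w=[0.0000, 0.0000, 0.0000, 0.0000, 0.0000, 0.0000, 0.0213, 0.2606, 0.7181, 0.0000, 0.0000, 0.0000, 0.0000, 0.0000]  mean=1.4207  Neff=1.7122  idx=[7, 7, 7, 7, 8, 8, 8, 8, 8, 8, 8, 8, 8, 8]
step 2: w=[0.2500, 0.2500, 0.2500, 0.2500, 0.0000, 0.0000, 0.0000, 0.0000, 0.0000, 0.0000, 0.0000, 0.0000, 0.0000, 0.0000]  mean=0.9200  Neff=4.0000  idx=[0, 0, 0, 1, 1, 1, 1, 2, 2, 2, 3, 3, 3, 3]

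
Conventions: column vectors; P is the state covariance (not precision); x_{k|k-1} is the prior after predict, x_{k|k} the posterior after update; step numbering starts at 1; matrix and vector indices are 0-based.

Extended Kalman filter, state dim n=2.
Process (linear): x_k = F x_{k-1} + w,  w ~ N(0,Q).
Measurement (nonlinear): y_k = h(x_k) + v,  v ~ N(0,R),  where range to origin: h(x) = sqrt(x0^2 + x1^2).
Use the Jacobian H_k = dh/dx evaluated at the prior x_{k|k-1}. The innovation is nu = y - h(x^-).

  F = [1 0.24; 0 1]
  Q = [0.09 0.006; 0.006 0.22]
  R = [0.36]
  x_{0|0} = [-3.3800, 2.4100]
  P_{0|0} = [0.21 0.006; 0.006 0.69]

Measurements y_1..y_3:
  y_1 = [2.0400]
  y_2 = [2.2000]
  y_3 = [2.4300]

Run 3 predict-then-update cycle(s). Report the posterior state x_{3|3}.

step 1: x^-=[-2.8016, 2.4100]  P^-=[0.3426 0.1776; 0.1776 0.9100]  H_jac=[-0.7581 0.6521]  S=[0.7683]  K=[-0.1873; 0.5972]  nu=[-1.6555]  x^+=[-2.4915, 1.4214]  P^+=[0.3157 0.2635; 0.2635 0.6360]
step 2: x^-=[-2.1503, 1.4214]  P^-=[0.5688 0.4222; 0.4222 0.8560]  H_jac=[-0.8342 0.5514]  S=[0.6277]  K=[-0.3851; 0.1909]  nu=[-0.3777]  x^+=[-2.0049, 1.3493]  P^+=[0.4757 0.4683; 0.4683 0.8331]
step 3: x^-=[-1.6811, 1.3493]  P^-=[0.8385 0.6743; 0.6743 1.0531]  H_jac=[-0.7799 0.6259]  S=[0.6243]  K=[-0.3714; 0.2136]  nu=[0.2744]  x^+=[-1.7830, 1.4079]  P^+=[0.7524 0.7238; 0.7238 1.0247]

x_post = [-1.7830, 1.4079]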